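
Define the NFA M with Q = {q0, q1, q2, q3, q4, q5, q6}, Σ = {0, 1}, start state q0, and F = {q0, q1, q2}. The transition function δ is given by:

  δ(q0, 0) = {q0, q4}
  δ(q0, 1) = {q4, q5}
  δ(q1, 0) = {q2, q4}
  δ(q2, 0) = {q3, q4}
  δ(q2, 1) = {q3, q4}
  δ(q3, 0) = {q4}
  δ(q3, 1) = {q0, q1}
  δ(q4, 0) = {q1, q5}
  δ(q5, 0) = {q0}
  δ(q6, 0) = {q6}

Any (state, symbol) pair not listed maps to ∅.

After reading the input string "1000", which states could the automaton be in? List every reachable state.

{q0, q1, q3, q4, q5}

Start in {q0}.
Read '1': {q0} → {q4, q5}.
Read '0': {q4, q5} → {q0, q1, q5}.
Read '0': {q0, q1, q5} → {q0, q2, q4}.
Read '0': {q0, q2, q4} → {q0, q1, q3, q4, q5}.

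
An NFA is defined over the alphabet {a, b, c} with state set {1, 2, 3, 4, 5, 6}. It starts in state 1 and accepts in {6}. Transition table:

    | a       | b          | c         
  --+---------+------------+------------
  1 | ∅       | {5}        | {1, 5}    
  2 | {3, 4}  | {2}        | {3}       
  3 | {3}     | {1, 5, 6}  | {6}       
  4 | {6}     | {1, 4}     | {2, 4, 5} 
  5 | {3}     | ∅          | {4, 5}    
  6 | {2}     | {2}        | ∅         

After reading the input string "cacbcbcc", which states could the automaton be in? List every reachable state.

Start in {1}.
Read 'c': {1} → {1, 5}.
Read 'a': {1, 5} → {3}.
Read 'c': {3} → {6}.
Read 'b': {6} → {2}.
Read 'c': {2} → {3}.
Read 'b': {3} → {1, 5, 6}.
Read 'c': {1, 5, 6} → {1, 4, 5}.
Read 'c': {1, 4, 5} → {1, 2, 4, 5}.

{1, 2, 4, 5}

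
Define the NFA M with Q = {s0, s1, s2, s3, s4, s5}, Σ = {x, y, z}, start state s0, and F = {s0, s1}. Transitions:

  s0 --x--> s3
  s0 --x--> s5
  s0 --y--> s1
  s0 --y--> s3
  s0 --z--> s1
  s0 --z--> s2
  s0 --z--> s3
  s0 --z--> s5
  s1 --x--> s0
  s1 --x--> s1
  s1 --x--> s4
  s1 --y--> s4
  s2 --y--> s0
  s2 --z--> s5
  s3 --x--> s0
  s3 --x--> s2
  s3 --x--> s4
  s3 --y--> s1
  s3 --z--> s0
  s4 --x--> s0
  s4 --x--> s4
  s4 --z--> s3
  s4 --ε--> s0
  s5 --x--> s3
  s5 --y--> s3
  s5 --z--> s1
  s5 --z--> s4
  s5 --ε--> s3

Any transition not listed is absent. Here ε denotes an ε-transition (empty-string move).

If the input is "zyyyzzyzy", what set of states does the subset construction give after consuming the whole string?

{s0, s1, s3, s4}

Start in {s0}.
Read 'z': s0→{s1, s2, s3, s5}; now {s1, s2, s3, s5}.
Read 'y': s1→{s4}, s2→{s0}, s3→{s1}, s5→{s3}; now {s0, s1, s3, s4}.
Read 'y': s0→{s1, s3}, s1→{s4}, s3→{s1}, s4→∅; union {s1, s3, s4}; ε-closure = {s0, s1, s3, s4}.
Read 'y': s0→{s1, s3}, s1→{s4}, s3→{s1}, s4→∅; union {s1, s3, s4}; ε-closure = {s0, s1, s3, s4}.
Read 'z': s0→{s1, s2, s3, s5}, s1→∅, s3→{s0}, s4→{s3}; now {s0, s1, s2, s3, s5}.
Read 'z': s0→{s1, s2, s3, s5}, s1→∅, s2→{s5}, s3→{s0}, s5→{s1, s4}; now {s0, s1, s2, s3, s4, s5}.
Read 'y': s0→{s1, s3}, s1→{s4}, s2→{s0}, s3→{s1}, s4→∅, s5→{s3}; now {s0, s1, s3, s4}.
Read 'z': s0→{s1, s2, s3, s5}, s1→∅, s3→{s0}, s4→{s3}; now {s0, s1, s2, s3, s5}.
Read 'y': s0→{s1, s3}, s1→{s4}, s2→{s0}, s3→{s1}, s5→{s3}; now {s0, s1, s3, s4}.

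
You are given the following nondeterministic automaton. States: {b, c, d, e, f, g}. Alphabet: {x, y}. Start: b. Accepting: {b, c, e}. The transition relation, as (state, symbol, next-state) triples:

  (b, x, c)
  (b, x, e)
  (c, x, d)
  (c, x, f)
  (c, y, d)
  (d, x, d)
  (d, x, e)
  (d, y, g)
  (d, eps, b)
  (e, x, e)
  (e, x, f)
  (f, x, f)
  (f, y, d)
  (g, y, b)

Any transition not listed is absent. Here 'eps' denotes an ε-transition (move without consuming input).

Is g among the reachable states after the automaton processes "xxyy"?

Yes

Start in {b}.
Read 'x': {b} → {c, e}.
Read 'x': {c, e} → {b, d, e, f}.
Read 'y': {b, d, e, f} → {b, d, g}.
Read 'y': {b, d, g} → {b, g}.
State g is in {b, g}.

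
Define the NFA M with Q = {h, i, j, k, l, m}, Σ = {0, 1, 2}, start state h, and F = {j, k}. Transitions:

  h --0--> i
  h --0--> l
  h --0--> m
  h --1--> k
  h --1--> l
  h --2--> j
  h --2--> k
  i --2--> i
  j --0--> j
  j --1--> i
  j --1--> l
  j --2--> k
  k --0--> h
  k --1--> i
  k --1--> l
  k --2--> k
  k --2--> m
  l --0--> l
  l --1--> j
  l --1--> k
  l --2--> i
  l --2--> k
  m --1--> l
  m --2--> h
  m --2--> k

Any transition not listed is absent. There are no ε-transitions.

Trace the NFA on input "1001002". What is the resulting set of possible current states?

{h, i, k}

Start in {h}.
Read '1': {h} → {k, l}.
Read '0': {k, l} → {h, l}.
Read '0': {h, l} → {i, l, m}.
Read '1': {i, l, m} → {j, k, l}.
Read '0': {j, k, l} → {h, j, l}.
Read '0': {h, j, l} → {i, j, l, m}.
Read '2': {i, j, l, m} → {h, i, k}.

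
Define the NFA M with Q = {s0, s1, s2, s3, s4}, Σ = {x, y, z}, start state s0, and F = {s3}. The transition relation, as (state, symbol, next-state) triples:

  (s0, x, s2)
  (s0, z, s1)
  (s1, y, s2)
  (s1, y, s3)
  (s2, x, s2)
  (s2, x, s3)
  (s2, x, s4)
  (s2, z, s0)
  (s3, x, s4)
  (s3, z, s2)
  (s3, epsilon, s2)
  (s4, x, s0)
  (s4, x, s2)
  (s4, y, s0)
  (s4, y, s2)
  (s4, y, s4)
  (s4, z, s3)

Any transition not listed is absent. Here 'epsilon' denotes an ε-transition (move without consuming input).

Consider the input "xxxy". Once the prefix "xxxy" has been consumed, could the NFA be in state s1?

No

Start in {s0}.
Read 'x': {s0} → {s2}.
Read 'x': {s2} → {s2, s3, s4}.
Read 'x': {s2, s3, s4} → {s0, s2, s3, s4}.
Read 'y': {s0, s2, s3, s4} → {s0, s2, s4}.
State s1 is not in {s0, s2, s4}.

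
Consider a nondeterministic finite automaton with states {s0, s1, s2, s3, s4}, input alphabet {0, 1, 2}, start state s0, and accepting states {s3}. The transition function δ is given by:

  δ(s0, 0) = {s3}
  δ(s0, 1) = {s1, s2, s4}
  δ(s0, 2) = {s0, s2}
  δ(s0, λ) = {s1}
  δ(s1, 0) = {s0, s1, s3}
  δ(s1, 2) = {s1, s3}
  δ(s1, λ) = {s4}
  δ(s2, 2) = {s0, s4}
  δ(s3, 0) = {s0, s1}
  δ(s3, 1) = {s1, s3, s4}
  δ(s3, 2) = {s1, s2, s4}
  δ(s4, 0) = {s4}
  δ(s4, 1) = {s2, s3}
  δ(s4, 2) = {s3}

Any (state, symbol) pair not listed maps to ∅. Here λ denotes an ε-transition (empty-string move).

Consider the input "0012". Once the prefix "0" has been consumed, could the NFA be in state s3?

Yes

Start: ε-closure({s0}) = {s0, s1, s4}.
Read '0': {s0, s1, s4} → {s0, s1, s3, s4}.
State s3 is in {s0, s1, s3, s4}.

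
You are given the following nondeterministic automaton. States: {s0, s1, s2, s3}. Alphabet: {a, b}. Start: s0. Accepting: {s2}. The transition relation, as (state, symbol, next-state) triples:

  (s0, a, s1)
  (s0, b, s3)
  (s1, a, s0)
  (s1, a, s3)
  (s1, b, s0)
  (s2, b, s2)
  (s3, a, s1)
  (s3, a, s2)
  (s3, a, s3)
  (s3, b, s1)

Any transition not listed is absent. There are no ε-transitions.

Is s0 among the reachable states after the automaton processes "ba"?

No

Start in {s0}.
Read 'b': {s0} → {s3}.
Read 'a': {s3} → {s1, s2, s3}.
State s0 is not in {s1, s2, s3}.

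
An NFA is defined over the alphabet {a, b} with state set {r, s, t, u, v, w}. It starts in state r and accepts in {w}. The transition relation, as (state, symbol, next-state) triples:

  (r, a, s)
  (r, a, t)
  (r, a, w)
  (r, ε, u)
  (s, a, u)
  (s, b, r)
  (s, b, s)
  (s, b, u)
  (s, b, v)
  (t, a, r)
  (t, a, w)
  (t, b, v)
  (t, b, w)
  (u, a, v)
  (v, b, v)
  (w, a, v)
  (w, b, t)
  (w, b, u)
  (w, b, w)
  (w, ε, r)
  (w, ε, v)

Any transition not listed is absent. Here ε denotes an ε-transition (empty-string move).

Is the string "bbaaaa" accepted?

No

Start: ε-closure({r}) = {r, u}.
Read 'b': r→∅, u→∅; now ∅.
The set is empty and remains empty for the remaining 5 symbols.
The final set ∅ contains no accepting state.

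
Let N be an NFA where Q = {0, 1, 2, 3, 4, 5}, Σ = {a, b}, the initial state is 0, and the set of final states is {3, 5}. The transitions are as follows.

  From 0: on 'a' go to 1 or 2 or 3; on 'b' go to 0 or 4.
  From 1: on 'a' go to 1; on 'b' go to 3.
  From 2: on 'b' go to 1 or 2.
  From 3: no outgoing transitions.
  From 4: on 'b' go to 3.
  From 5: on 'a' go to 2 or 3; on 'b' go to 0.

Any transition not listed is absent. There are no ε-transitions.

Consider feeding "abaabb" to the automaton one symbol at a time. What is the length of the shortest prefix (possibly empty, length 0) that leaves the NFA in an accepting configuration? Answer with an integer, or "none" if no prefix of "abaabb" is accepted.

Start in {0}.
Read 'a': 0→{1, 2, 3}; now {1, 2, 3}.
None of the earlier sets intersect F, but {1, 2, 3} does.

1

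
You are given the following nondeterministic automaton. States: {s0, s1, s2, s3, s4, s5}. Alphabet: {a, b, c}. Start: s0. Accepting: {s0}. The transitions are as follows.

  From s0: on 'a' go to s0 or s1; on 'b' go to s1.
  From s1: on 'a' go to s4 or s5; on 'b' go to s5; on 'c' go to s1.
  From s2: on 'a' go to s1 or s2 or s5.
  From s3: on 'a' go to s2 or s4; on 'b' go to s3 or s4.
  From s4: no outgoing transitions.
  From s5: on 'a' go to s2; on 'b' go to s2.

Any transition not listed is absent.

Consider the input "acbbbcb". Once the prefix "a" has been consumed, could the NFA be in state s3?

No

Start in {s0}.
Read 'a': s0→{s0, s1}; now {s0, s1}.
State s3 is not in {s0, s1}.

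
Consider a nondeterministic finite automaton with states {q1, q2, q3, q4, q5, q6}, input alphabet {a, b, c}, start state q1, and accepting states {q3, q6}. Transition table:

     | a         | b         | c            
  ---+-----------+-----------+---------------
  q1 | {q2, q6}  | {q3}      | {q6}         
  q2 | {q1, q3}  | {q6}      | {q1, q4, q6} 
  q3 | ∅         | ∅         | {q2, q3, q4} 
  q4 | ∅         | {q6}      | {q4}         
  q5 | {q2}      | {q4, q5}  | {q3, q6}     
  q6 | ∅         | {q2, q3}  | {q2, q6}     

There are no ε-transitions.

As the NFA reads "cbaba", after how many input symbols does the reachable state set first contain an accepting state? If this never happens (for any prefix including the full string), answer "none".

Start in {q1}.
Read 'c': {q1} → {q6}.
None of the earlier sets intersect F, but {q6} does.

1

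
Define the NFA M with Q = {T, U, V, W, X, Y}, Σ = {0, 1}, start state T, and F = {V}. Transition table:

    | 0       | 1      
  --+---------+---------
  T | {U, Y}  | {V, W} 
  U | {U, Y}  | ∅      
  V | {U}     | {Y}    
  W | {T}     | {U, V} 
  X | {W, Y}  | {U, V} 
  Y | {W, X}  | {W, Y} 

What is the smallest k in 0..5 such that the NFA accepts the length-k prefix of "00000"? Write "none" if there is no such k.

Start in {T}.
Read '0': T→{U, Y}; now {U, Y}.
Read '0': U→{U, Y}, Y→{W, X}; now {U, W, X, Y}.
Read '0': U→{U, Y}, W→{T}, X→{W, Y}, Y→{W, X}; now {T, U, W, X, Y}.
Read '0': T→{U, Y}, U→{U, Y}, W→{T}, X→{W, Y}, Y→{W, X}; now {T, U, W, X, Y}.
Read '0': T→{U, Y}, U→{U, Y}, W→{T}, X→{W, Y}, Y→{W, X}; now {T, U, W, X, Y}.
No reachable set along the way intersects F.

none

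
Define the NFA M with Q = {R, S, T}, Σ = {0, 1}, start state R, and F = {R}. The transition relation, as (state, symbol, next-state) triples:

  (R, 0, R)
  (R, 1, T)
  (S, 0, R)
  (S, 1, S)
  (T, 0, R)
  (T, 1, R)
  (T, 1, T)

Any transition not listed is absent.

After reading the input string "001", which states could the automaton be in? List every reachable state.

Start in {R}.
Read '0': R→{R}; now {R}.
Read '0': R→{R}; now {R}.
Read '1': R→{T}; now {T}.

{T}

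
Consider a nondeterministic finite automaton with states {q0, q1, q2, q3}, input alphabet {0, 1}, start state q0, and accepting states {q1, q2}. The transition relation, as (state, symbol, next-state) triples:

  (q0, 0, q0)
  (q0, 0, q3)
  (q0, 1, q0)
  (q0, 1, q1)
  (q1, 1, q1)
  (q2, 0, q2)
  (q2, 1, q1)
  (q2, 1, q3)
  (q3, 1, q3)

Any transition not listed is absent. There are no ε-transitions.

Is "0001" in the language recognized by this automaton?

Yes

Start in {q0}.
Read '0': {q0} → {q0, q3}.
Read '0': {q0, q3} → {q0, q3}.
Read '0': {q0, q3} → {q0, q3}.
Read '1': {q0, q3} → {q0, q1, q3}.
The final set {q0, q1, q3} contains the accepting state q1.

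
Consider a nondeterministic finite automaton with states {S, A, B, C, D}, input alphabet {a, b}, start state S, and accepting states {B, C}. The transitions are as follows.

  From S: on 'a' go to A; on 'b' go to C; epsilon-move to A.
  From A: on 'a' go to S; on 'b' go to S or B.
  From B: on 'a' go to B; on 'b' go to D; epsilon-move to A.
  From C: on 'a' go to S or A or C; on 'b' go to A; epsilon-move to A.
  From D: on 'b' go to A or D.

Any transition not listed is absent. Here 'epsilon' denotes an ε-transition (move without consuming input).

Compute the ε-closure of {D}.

{D}

Begin with {D}.
No ε-moves leave this set, so the closure equals the set itself.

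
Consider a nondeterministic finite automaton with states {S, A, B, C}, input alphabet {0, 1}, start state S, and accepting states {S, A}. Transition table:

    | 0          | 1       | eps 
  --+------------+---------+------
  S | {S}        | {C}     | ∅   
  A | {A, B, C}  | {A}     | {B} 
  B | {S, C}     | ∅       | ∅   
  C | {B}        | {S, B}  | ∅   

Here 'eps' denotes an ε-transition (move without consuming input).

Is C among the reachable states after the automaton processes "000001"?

Start in {S}.
Read '0': S→{S}; now {S}.
Read '0': S→{S}; now {S}.
Read '0': S→{S}; now {S}.
Read '0': S→{S}; now {S}.
Read '0': S→{S}; now {S}.
Read '1': S→{C}; now {C}.
State C is in {C}.

Yes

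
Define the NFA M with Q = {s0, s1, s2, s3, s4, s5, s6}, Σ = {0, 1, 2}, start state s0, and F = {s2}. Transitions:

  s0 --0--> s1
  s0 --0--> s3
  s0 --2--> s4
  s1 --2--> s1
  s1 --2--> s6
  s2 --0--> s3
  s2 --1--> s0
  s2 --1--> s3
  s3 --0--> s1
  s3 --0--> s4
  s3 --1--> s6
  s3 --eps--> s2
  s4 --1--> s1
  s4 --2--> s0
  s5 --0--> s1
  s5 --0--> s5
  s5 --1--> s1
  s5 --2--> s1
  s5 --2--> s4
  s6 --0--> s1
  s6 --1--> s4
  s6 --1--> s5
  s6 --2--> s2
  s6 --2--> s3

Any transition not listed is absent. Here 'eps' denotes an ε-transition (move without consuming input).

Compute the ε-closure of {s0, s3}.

{s0, s2, s3}

Begin with {s0, s3}.
ε-move s3 → s2; add s2.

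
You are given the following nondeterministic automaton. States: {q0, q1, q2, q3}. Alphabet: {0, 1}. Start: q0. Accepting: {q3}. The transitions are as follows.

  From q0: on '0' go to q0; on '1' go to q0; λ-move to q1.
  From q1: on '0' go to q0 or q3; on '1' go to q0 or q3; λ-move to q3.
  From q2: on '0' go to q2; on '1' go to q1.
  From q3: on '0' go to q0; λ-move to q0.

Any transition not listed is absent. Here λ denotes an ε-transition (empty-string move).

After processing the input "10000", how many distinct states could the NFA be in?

3

Start: ε-closure({q0}) = {q0, q1, q3}.
Read '1': {q0, q1, q3} → {q0, q1, q3}.
Read '0': {q0, q1, q3} → {q0, q1, q3}.
Read '0': {q0, q1, q3} → {q0, q1, q3}.
Read '0': {q0, q1, q3} → {q0, q1, q3}.
Read '0': {q0, q1, q3} → {q0, q1, q3}.
That set has 3 states.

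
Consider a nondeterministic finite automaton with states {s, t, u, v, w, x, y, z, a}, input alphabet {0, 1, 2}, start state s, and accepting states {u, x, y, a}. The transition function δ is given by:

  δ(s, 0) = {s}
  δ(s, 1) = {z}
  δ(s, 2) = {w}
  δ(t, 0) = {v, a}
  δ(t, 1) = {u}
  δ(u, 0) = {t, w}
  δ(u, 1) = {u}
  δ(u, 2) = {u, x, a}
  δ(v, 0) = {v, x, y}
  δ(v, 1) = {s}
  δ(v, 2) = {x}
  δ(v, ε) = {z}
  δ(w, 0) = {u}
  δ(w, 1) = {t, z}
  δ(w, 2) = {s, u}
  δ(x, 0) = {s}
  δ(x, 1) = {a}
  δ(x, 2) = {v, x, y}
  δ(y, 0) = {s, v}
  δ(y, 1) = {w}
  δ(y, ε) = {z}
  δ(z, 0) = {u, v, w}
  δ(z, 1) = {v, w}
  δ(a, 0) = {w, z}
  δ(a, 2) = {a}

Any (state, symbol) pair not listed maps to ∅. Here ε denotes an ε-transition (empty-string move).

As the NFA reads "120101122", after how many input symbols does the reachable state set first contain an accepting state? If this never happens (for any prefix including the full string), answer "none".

Start in {s}.
Read '1': {s} → {z}.
Read '2': {z} → ∅.
The set is empty and remains empty for the remaining 7 symbols.
No reachable set along the way intersects F.

none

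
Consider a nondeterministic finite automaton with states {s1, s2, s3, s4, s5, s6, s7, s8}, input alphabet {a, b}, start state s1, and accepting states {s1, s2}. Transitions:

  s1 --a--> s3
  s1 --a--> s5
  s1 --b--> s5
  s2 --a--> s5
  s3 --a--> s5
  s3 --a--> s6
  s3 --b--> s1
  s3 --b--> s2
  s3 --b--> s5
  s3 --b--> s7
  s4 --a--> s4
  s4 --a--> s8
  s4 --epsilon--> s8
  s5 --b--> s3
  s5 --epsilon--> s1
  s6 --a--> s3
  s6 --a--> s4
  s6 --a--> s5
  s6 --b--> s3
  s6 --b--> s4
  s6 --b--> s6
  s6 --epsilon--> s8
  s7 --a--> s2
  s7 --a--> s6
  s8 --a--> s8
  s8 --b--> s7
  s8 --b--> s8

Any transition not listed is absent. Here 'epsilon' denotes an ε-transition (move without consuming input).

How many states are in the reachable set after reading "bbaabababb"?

8

Start in {s1}.
Read 'b': s1→{s5}; union {s5}; ε-closure = {s1, s5}.
Read 'b': s1→{s5}, s5→{s3}; union {s3, s5}; ε-closure = {s1, s3, s5}.
Read 'a': s1→{s3, s5}, s3→{s5, s6}, s5→∅; union {s3, s5, s6}; ε-closure = {s1, s3, s5, s6, s8}.
Read 'a': s1→{s3, s5}, s3→{s5, s6}, s5→∅, s6→{s3, s4, s5}, s8→{s8}; union {s3, s4, s5, s6, s8}; ε-closure = {s1, s3, s4, s5, s6, s8}.
Read 'b': s1→{s5}, s3→{s1, s2, s5, s7}, s4→∅, s5→{s3}, s6→{s3, s4, s6}, s8→{s7, s8}; now {s1, s2, s3, s4, s5, s6, s7, s8}.
Read 'a': s1→{s3, s5}, s2→{s5}, s3→{s5, s6}, s4→{s4, s8}, s5→∅, s6→{s3, s4, s5}, s7→{s2, s6}, s8→{s8}; union {s2, s3, s4, s5, s6, s8}; ε-closure = {s1, s2, s3, s4, s5, s6, s8}.
Read 'b': s1→{s5}, s2→∅, s3→{s1, s2, s5, s7}, s4→∅, s5→{s3}, s6→{s3, s4, s6}, s8→{s7, s8}; now {s1, s2, s3, s4, s5, s6, s7, s8}.
Read 'a': s1→{s3, s5}, s2→{s5}, s3→{s5, s6}, s4→{s4, s8}, s5→∅, s6→{s3, s4, s5}, s7→{s2, s6}, s8→{s8}; union {s2, s3, s4, s5, s6, s8}; ε-closure = {s1, s2, s3, s4, s5, s6, s8}.
Read 'b': s1→{s5}, s2→∅, s3→{s1, s2, s5, s7}, s4→∅, s5→{s3}, s6→{s3, s4, s6}, s8→{s7, s8}; now {s1, s2, s3, s4, s5, s6, s7, s8}.
Read 'b': s1→{s5}, s2→∅, s3→{s1, s2, s5, s7}, s4→∅, s5→{s3}, s6→{s3, s4, s6}, s7→∅, s8→{s7, s8}; now {s1, s2, s3, s4, s5, s6, s7, s8}.
That set has 8 states.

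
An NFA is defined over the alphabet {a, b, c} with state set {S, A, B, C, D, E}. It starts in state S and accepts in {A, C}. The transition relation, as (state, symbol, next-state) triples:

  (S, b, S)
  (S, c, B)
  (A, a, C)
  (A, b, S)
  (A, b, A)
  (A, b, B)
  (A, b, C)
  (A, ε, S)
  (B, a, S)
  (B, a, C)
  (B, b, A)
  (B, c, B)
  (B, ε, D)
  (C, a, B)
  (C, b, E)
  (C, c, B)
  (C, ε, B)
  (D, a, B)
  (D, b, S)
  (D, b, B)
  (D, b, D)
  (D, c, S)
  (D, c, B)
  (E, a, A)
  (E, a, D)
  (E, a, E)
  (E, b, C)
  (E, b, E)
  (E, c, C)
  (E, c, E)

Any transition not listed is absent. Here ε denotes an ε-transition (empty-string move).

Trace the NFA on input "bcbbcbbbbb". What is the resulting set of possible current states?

{S, A, B, C, D, E}

Start in {S}.
Read 'b': {S} → {S}.
Read 'c': {S} → {B, D}.
Read 'b': {B, D} → {S, A, B, D}.
Read 'b': {S, A, B, D} → {S, A, B, C, D}.
Read 'c': {S, A, B, C, D} → {S, B, D}.
Read 'b': {S, B, D} → {S, A, B, D}.
Read 'b': {S, A, B, D} → {S, A, B, C, D}.
Read 'b': {S, A, B, C, D} → {S, A, B, C, D, E}.
Read 'b': {S, A, B, C, D, E} → {S, A, B, C, D, E}.
Read 'b': {S, A, B, C, D, E} → {S, A, B, C, D, E}.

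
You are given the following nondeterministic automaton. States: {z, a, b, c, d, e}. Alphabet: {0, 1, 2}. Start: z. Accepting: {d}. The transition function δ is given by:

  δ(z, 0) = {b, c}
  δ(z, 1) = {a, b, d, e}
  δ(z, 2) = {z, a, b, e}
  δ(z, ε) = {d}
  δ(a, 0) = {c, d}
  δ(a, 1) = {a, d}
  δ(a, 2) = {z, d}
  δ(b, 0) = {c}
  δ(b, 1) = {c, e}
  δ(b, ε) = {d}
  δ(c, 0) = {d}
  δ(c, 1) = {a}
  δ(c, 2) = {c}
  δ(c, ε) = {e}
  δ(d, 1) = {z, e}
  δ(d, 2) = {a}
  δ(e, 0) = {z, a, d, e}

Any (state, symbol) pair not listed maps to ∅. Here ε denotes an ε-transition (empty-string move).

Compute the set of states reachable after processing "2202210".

{z, a, b, c, d, e}

Start: ε-closure({z}) = {z, d}.
Read '2': {z, d} → {z, a, b, d, e}.
Read '2': {z, a, b, d, e} → {z, a, b, d, e}.
Read '0': {z, a, b, d, e} → {z, a, b, c, d, e}.
Read '2': {z, a, b, c, d, e} → {z, a, b, c, d, e}.
Read '2': {z, a, b, c, d, e} → {z, a, b, c, d, e}.
Read '1': {z, a, b, c, d, e} → {z, a, b, c, d, e}.
Read '0': {z, a, b, c, d, e} → {z, a, b, c, d, e}.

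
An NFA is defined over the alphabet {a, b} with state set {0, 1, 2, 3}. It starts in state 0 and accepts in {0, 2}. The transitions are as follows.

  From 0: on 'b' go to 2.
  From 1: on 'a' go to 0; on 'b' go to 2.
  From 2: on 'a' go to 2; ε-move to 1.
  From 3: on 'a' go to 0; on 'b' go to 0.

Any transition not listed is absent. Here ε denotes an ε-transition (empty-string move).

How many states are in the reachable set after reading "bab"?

2

Start in {0}.
Read 'b': 0→{2}; union {2}; ε-closure = {1, 2}.
Read 'a': 1→{0}, 2→{2}; union {0, 2}; ε-closure = {0, 1, 2}.
Read 'b': 0→{2}, 1→{2}, 2→∅; union {2}; ε-closure = {1, 2}.
That set has 2 states.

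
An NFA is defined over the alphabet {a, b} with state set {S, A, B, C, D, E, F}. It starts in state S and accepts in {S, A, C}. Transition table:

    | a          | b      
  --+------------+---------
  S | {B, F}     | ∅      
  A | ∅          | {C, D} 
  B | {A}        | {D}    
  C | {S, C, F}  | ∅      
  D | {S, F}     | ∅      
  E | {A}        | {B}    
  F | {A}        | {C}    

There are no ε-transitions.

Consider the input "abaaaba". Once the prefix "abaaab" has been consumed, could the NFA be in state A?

Start in {S}.
Read 'a': {S} → {B, F}.
Read 'b': {B, F} → {C, D}.
Read 'a': {C, D} → {S, C, F}.
Read 'a': {S, C, F} → {S, A, B, C, F}.
Read 'a': {S, A, B, C, F} → {S, A, B, C, F}.
Read 'b': {S, A, B, C, F} → {C, D}.
State A is not in {C, D}.

No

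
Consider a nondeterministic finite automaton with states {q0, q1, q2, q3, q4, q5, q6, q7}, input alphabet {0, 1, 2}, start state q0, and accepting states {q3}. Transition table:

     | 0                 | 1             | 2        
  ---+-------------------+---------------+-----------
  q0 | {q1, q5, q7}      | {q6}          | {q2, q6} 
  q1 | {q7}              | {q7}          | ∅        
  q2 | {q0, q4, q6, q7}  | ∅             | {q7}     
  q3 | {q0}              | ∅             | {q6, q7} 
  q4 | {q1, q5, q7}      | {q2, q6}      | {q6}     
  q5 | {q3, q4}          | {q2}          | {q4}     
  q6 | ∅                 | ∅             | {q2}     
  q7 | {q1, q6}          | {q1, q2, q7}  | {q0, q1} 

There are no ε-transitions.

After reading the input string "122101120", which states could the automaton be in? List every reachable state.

{q1, q5, q6, q7}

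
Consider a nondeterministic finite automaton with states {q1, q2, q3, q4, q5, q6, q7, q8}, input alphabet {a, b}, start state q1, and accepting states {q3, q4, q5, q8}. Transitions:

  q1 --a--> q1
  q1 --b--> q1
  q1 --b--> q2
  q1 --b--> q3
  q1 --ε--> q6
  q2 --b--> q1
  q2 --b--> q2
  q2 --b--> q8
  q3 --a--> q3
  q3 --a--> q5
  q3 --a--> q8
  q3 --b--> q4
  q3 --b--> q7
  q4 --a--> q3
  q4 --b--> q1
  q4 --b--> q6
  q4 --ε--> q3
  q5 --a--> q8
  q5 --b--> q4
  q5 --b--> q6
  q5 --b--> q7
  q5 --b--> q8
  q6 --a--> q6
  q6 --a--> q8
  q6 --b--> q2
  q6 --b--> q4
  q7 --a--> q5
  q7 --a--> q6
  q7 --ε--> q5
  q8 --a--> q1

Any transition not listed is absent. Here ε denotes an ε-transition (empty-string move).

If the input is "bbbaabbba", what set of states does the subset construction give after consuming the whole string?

Start: ε-closure({q1}) = {q1, q6}.
Read 'b': q1→{q1, q2, q3}, q6→{q2, q4}; union {q1, q2, q3, q4}; ε-closure = {q1, q2, q3, q4, q6}.
Read 'b': q1→{q1, q2, q3}, q2→{q1, q2, q8}, q3→{q4, q7}, q4→{q1, q6}, q6→{q2, q4}; union {q1, q2, q3, q4, q6, q7, q8}; ε-closure = {q1, q2, q3, q4, q5, q6, q7, q8}.
Read 'b': q1→{q1, q2, q3}, q2→{q1, q2, q8}, q3→{q4, q7}, q4→{q1, q6}, q5→{q4, q6, q7, q8}, q6→{q2, q4}, q7→∅, q8→∅; union {q1, q2, q3, q4, q6, q7, q8}; ε-closure = {q1, q2, q3, q4, q5, q6, q7, q8}.
Read 'a': q1→{q1}, q2→∅, q3→{q3, q5, q8}, q4→{q3}, q5→{q8}, q6→{q6, q8}, q7→{q5, q6}, q8→{q1}; now {q1, q3, q5, q6, q8}.
Read 'a': q1→{q1}, q3→{q3, q5, q8}, q5→{q8}, q6→{q6, q8}, q8→{q1}; now {q1, q3, q5, q6, q8}.
Read 'b': q1→{q1, q2, q3}, q3→{q4, q7}, q5→{q4, q6, q7, q8}, q6→{q2, q4}, q8→∅; union {q1, q2, q3, q4, q6, q7, q8}; ε-closure = {q1, q2, q3, q4, q5, q6, q7, q8}.
Read 'b': q1→{q1, q2, q3}, q2→{q1, q2, q8}, q3→{q4, q7}, q4→{q1, q6}, q5→{q4, q6, q7, q8}, q6→{q2, q4}, q7→∅, q8→∅; union {q1, q2, q3, q4, q6, q7, q8}; ε-closure = {q1, q2, q3, q4, q5, q6, q7, q8}.
Read 'b': q1→{q1, q2, q3}, q2→{q1, q2, q8}, q3→{q4, q7}, q4→{q1, q6}, q5→{q4, q6, q7, q8}, q6→{q2, q4}, q7→∅, q8→∅; union {q1, q2, q3, q4, q6, q7, q8}; ε-closure = {q1, q2, q3, q4, q5, q6, q7, q8}.
Read 'a': q1→{q1}, q2→∅, q3→{q3, q5, q8}, q4→{q3}, q5→{q8}, q6→{q6, q8}, q7→{q5, q6}, q8→{q1}; now {q1, q3, q5, q6, q8}.

{q1, q3, q5, q6, q8}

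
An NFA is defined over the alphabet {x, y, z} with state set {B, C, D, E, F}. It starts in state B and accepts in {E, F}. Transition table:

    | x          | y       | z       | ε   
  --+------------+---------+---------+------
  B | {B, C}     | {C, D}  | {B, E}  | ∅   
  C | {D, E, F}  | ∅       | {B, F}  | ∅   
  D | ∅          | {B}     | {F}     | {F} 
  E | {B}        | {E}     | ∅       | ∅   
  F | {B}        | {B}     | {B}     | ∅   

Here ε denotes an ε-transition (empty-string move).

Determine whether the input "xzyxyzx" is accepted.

No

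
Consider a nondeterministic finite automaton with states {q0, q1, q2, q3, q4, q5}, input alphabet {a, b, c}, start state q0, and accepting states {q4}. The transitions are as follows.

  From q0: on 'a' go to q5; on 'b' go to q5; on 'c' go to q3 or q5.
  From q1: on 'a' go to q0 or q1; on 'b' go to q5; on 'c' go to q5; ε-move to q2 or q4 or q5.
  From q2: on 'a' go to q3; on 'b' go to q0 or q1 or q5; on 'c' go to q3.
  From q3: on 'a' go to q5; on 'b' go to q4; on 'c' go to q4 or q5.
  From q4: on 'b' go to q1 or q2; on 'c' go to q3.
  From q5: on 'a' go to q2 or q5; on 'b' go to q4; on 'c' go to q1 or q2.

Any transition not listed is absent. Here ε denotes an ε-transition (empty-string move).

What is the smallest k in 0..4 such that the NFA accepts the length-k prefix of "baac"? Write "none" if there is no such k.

Start in {q0}.
Read 'b': {q0} → {q5}.
Read 'a': {q5} → {q2, q5}.
Read 'a': {q2, q5} → {q2, q3, q5}.
Read 'c': {q2, q3, q5} → {q1, q2, q3, q4, q5}.
None of the earlier sets intersect F, but {q1, q2, q3, q4, q5} does.

4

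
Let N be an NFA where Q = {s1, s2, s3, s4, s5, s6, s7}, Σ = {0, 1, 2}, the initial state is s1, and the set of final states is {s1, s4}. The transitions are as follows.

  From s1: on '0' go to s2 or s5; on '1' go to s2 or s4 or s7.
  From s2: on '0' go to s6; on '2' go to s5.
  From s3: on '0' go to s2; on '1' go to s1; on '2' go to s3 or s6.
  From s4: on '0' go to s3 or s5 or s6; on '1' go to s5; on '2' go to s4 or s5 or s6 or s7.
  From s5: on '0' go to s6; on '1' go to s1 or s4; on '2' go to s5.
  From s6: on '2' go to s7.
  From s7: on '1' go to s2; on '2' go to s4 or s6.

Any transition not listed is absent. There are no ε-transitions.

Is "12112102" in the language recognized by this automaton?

No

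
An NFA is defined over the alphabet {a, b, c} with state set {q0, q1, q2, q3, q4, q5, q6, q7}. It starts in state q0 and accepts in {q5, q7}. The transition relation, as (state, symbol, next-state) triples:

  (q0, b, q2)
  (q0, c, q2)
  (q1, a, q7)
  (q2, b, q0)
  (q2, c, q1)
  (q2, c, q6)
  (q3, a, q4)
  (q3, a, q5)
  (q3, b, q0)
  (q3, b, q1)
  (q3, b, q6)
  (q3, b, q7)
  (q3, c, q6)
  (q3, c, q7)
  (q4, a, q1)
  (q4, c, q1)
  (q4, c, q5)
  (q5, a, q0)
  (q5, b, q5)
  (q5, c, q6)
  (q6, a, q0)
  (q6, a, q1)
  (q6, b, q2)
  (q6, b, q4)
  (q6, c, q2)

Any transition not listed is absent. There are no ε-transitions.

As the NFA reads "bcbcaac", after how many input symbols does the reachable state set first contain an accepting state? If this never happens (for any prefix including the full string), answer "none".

4

Start in {q0}.
Read 'b': q0→{q2}; now {q2}.
Read 'c': q2→{q1, q6}; now {q1, q6}.
Read 'b': q1→∅, q6→{q2, q4}; now {q2, q4}.
Read 'c': q2→{q1, q6}, q4→{q1, q5}; now {q1, q5, q6}.
None of the earlier sets intersect F, but {q1, q5, q6} does.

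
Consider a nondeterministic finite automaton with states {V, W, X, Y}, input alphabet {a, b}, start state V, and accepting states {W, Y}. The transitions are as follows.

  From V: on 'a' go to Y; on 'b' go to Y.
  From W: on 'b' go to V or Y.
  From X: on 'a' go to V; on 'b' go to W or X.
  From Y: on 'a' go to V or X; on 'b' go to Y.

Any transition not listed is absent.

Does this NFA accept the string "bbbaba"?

No

Start in {V}.
Read 'b': {V} → {Y}.
Read 'b': {Y} → {Y}.
Read 'b': {Y} → {Y}.
Read 'a': {Y} → {V, X}.
Read 'b': {V, X} → {W, X, Y}.
Read 'a': {W, X, Y} → {V, X}.
The final set {V, X} contains no accepting state.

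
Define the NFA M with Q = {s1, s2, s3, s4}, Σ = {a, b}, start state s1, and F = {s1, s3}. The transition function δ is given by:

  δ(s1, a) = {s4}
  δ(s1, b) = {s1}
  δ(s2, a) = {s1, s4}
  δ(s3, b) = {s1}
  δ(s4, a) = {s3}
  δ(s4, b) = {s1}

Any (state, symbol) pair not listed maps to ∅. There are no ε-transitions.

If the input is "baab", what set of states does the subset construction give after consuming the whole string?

Start in {s1}.
Read 'b': s1→{s1}; now {s1}.
Read 'a': s1→{s4}; now {s4}.
Read 'a': s4→{s3}; now {s3}.
Read 'b': s3→{s1}; now {s1}.

{s1}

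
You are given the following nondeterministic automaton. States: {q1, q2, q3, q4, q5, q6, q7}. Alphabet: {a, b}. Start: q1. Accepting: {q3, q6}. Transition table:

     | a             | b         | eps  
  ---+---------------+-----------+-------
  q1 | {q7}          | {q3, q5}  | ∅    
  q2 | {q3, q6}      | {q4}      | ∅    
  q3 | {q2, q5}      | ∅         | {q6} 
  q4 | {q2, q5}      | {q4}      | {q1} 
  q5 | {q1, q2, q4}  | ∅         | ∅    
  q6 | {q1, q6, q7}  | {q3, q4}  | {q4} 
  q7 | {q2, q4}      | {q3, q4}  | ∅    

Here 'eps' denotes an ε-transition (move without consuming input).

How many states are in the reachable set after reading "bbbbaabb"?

5

Start in {q1}.
Read 'b': q1→{q3, q5}; union {q3, q5}; ε-closure = {q1, q3, q4, q5, q6}.
Read 'b': q1→{q3, q5}, q3→∅, q4→{q4}, q5→∅, q6→{q3, q4}; union {q3, q4, q5}; ε-closure = {q1, q3, q4, q5, q6}.
Read 'b': q1→{q3, q5}, q3→∅, q4→{q4}, q5→∅, q6→{q3, q4}; union {q3, q4, q5}; ε-closure = {q1, q3, q4, q5, q6}.
Read 'b': q1→{q3, q5}, q3→∅, q4→{q4}, q5→∅, q6→{q3, q4}; union {q3, q4, q5}; ε-closure = {q1, q3, q4, q5, q6}.
Read 'a': q1→{q7}, q3→{q2, q5}, q4→{q2, q5}, q5→{q1, q2, q4}, q6→{q1, q6, q7}; now {q1, q2, q4, q5, q6, q7}.
Read 'a': q1→{q7}, q2→{q3, q6}, q4→{q2, q5}, q5→{q1, q2, q4}, q6→{q1, q6, q7}, q7→{q2, q4}; now {q1, q2, q3, q4, q5, q6, q7}.
Read 'b': q1→{q3, q5}, q2→{q4}, q3→∅, q4→{q4}, q5→∅, q6→{q3, q4}, q7→{q3, q4}; union {q3, q4, q5}; ε-closure = {q1, q3, q4, q5, q6}.
Read 'b': q1→{q3, q5}, q3→∅, q4→{q4}, q5→∅, q6→{q3, q4}; union {q3, q4, q5}; ε-closure = {q1, q3, q4, q5, q6}.
That set has 5 states.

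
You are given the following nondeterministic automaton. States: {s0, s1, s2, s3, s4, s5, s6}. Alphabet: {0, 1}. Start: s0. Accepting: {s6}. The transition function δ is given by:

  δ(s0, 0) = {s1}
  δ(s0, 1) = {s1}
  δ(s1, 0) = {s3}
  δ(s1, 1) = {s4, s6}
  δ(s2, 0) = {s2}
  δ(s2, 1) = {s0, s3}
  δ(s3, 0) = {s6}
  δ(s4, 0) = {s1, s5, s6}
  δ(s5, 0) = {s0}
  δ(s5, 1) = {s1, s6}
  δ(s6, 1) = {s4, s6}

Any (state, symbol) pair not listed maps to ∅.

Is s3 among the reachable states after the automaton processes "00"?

Start in {s0}.
Read '0': s0→{s1}; now {s1}.
Read '0': s1→{s3}; now {s3}.
State s3 is in {s3}.

Yes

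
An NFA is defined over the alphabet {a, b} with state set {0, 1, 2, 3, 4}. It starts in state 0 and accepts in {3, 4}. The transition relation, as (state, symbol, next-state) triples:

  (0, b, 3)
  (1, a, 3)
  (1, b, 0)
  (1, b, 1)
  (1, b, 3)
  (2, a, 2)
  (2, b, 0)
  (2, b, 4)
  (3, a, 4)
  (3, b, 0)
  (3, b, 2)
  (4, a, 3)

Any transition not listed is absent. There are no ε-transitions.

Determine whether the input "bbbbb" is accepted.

Yes

Start in {0}.
Read 'b': 0→{3}; now {3}.
Read 'b': 3→{0, 2}; now {0, 2}.
Read 'b': 0→{3}, 2→{0, 4}; now {0, 3, 4}.
Read 'b': 0→{3}, 3→{0, 2}, 4→∅; now {0, 2, 3}.
Read 'b': 0→{3}, 2→{0, 4}, 3→{0, 2}; now {0, 2, 3, 4}.
The final set {0, 2, 3, 4} contains the accepting states 3, 4.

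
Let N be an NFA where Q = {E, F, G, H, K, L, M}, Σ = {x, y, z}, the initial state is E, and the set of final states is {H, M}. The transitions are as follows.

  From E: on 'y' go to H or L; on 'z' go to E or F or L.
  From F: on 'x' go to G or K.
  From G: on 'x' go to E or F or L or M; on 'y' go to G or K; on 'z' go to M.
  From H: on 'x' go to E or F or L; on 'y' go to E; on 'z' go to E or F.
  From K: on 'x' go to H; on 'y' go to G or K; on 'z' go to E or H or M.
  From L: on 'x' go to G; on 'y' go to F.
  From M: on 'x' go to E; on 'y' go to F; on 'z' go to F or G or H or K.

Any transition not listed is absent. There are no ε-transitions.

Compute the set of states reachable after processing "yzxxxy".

Start in {E}.
Read 'y': {E} → {H, L}.
Read 'z': {H, L} → {E, F}.
Read 'x': {E, F} → {G, K}.
Read 'x': {G, K} → {E, F, H, L, M}.
Read 'x': {E, F, H, L, M} → {E, F, G, K, L}.
Read 'y': {E, F, G, K, L} → {F, G, H, K, L}.

{F, G, H, K, L}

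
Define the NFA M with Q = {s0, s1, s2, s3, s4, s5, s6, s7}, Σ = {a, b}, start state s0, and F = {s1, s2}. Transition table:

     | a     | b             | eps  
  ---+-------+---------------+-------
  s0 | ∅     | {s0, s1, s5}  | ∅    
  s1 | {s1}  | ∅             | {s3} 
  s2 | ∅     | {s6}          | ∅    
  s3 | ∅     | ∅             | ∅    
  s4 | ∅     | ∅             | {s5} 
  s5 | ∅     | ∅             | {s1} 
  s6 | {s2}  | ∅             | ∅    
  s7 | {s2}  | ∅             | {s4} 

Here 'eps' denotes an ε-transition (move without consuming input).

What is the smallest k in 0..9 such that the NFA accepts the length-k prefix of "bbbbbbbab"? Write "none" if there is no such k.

Start in {s0}.
Read 'b': s0→{s0, s1, s5}; union {s0, s1, s5}; ε-closure = {s0, s1, s3, s5}.
None of the earlier sets intersect F, but {s0, s1, s3, s5} does.

1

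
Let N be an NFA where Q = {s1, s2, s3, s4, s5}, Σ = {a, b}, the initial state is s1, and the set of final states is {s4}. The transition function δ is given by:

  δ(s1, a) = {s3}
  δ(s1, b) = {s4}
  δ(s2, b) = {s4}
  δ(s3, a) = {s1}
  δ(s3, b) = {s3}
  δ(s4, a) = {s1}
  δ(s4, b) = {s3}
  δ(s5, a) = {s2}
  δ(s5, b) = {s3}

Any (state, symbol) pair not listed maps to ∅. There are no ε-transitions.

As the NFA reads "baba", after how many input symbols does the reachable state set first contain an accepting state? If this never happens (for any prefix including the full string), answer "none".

Start in {s1}.
Read 'b': s1→{s4}; now {s4}.
None of the earlier sets intersect F, but {s4} does.

1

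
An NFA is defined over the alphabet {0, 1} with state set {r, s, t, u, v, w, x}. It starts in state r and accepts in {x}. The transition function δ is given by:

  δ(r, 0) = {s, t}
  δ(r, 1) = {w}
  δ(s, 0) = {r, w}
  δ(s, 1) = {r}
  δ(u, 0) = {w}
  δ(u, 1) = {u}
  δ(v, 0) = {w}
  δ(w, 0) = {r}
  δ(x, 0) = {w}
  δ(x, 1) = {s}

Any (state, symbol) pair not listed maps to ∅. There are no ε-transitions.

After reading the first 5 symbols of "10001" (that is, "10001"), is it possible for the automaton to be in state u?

No

Start in {r}.
Read '1': {r} → {w}.
Read '0': {w} → {r}.
Read '0': {r} → {s, t}.
Read '0': {s, t} → {r, w}.
Read '1': {r, w} → {w}.
State u is not in {w}.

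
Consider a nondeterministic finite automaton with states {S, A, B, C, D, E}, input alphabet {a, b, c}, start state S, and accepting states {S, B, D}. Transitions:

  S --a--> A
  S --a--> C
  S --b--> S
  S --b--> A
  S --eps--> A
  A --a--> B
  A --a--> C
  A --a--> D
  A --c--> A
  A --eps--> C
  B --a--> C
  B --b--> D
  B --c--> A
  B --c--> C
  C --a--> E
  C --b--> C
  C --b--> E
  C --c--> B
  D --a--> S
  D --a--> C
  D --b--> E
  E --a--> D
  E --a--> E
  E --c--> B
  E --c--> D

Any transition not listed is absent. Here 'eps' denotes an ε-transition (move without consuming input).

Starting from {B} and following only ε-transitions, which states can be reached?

Begin with {B}.
No ε-moves leave this set, so the closure equals the set itself.

{B}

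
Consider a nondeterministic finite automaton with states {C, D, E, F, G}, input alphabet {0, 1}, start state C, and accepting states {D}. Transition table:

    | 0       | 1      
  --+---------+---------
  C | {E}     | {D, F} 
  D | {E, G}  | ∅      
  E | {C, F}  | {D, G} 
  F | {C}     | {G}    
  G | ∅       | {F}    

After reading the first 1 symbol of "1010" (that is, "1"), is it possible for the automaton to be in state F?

Yes

Start in {C}.
Read '1': C→{D, F}; now {D, F}.
State F is in {D, F}.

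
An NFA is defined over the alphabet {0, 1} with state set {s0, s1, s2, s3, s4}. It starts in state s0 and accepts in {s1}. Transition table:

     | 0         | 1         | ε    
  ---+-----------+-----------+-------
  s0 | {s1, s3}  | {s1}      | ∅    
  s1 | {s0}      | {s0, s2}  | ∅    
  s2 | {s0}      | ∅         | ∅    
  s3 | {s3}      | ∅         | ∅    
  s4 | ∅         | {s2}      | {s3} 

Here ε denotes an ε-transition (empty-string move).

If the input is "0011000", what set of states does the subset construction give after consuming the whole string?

{s0, s1, s3}

Start in {s0}.
Read '0': {s0} → {s1, s3}.
Read '0': {s1, s3} → {s0, s3}.
Read '1': {s0, s3} → {s1}.
Read '1': {s1} → {s0, s2}.
Read '0': {s0, s2} → {s0, s1, s3}.
Read '0': {s0, s1, s3} → {s0, s1, s3}.
Read '0': {s0, s1, s3} → {s0, s1, s3}.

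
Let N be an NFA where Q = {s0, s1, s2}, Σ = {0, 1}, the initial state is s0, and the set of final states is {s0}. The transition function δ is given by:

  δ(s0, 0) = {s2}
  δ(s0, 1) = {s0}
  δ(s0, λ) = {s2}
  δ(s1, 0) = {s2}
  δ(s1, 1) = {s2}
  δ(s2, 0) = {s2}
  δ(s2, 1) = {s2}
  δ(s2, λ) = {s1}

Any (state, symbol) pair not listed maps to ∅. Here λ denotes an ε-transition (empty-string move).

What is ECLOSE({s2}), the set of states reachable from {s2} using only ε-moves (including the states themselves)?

Begin with {s2}.
ε-move s2 → s1; add s1.

{s1, s2}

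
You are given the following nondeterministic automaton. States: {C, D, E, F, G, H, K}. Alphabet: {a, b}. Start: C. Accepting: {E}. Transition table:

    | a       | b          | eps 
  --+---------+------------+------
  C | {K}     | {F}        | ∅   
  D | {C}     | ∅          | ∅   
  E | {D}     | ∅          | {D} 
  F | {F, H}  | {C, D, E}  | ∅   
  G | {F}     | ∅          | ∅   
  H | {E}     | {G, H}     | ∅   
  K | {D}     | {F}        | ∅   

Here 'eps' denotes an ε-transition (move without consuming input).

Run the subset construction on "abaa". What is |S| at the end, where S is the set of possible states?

Start in {C}.
Read 'a': C→{K}; now {K}.
Read 'b': K→{F}; now {F}.
Read 'a': F→{F, H}; now {F, H}.
Read 'a': F→{F, H}, H→{E}; union {E, F, H}; ε-closure = {D, E, F, H}.
That set has 4 states.

4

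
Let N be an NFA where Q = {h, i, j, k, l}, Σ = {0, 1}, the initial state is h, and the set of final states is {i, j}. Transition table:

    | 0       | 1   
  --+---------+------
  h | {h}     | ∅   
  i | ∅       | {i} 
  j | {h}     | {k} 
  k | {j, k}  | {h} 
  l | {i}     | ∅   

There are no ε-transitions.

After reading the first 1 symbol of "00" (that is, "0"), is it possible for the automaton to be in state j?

No

Start in {h}.
Read '0': {h} → {h}.
State j is not in {h}.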